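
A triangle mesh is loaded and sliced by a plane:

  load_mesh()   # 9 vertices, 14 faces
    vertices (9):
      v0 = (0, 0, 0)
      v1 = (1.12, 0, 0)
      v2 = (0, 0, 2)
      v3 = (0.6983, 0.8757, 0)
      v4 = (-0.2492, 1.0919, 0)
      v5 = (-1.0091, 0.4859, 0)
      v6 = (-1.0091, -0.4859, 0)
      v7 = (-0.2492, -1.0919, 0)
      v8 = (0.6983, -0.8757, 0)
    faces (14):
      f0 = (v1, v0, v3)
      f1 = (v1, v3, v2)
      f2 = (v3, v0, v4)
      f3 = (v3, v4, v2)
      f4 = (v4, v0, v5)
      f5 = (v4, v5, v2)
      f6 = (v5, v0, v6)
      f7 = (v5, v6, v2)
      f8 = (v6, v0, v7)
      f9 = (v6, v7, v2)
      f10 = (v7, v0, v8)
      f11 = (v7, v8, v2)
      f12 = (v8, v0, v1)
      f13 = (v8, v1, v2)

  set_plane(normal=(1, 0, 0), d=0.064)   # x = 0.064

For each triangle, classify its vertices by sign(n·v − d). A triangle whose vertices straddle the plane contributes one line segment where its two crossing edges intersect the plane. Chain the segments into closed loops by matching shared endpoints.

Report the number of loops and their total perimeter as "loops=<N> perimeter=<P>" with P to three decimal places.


Straddling triangles (8 of 14):
  (v1,v0,v3) [+-+] → (0.064, 0, 0)–(0.064, 0.0802589, 0)  len=0.0803
  (v1,v3,v2) [++-] → (0.064, 0.0802589, 1.8167)–(0.064, 0, 1.88571)  len=0.1059
  (v3,v0,v4) [+--] → (0.064, 0.0802589, 0)–(0.064, 1.02043, 0)  len=0.9402
  (v3,v4,v2) [+--] → (0.064, 1.02043, 0)–(0.064, 0.0802589, 1.8167)  len=2.0456
  (v7,v0,v8) [--+] → (0.064, -0.0802589, 0)–(0.064, -1.02043, 0)  len=0.9402
  (v7,v8,v2) [-+-] → (0.064, -1.02043, 0)–(0.064, -0.0802589, 1.8167)  len=2.0456
  (v8,v0,v1) [+-+] → (0.064, -0.0802589, 0)–(0.064, 0, 0)  len=0.0803
  (v8,v1,v2) [++-] → (0.064, 0, 1.88571)–(0.064, -0.0802589, 1.8167)  len=0.1059

Chained into 1 loop(s):
  loop 1: 8 segments, perimeter = 6.3437
Total perimeter = 6.344

loops=1 perimeter=6.344


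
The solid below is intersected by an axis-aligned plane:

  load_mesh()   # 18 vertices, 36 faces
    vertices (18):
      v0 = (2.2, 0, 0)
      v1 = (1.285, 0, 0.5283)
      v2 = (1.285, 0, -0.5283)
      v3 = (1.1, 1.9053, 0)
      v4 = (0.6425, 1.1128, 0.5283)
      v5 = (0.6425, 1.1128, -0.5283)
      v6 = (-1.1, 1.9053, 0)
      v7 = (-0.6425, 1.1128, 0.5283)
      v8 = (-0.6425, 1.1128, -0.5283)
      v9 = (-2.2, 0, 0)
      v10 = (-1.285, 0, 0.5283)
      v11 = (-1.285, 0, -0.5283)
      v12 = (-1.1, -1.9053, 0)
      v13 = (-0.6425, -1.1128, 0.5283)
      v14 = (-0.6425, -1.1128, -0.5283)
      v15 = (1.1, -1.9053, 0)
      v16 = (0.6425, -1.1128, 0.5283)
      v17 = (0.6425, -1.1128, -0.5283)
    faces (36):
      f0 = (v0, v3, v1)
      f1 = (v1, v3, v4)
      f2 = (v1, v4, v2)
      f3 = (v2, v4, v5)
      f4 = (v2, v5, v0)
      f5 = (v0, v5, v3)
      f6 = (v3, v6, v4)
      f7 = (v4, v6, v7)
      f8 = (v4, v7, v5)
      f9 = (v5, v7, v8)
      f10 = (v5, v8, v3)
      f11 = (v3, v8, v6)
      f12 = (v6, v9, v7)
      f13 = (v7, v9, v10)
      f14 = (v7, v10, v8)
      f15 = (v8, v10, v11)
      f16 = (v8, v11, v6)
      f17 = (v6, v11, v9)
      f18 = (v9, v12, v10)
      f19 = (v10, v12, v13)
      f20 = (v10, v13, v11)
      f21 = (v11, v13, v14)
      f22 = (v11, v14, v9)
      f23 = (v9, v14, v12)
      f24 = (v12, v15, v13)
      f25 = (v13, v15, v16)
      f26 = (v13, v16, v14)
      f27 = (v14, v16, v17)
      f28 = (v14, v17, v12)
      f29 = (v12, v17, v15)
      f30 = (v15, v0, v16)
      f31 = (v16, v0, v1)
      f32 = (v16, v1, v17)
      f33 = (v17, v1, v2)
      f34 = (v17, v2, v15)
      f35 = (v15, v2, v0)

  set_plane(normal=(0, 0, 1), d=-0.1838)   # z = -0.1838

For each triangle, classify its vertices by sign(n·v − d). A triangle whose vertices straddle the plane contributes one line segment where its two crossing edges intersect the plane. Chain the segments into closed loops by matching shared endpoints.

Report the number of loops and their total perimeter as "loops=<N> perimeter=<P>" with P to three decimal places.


Straddling triangles (24 of 36):
  (v1,v4,v2) [++-] → (1.07552, 0.362824, -0.1838)–(1.285, 0, -0.1838)  len=0.4190
  (v2,v4,v5) [-+-] → (1.07552, 0.362824, -0.1838)–(0.6425, 1.1128, -0.1838)  len=0.8660
  (v2,v5,v0) [--+] → (1.65813, 0.387152, -0.1838)–(1.88166, 0, -0.1838)  len=0.4470
  (v0,v5,v3) [+-+] → (1.65813, 0.387152, -0.1838)–(0.940832, 1.62958, -0.1838)  len=1.4346
  (v4,v7,v5) [++-] → (0.223531, 1.1128, -0.1838)–(0.6425, 1.1128, -0.1838)  len=0.4190
  (v5,v7,v8) [-+-] → (0.223531, 1.1128, -0.1838)–(-0.6425, 1.1128, -0.1838)  len=0.8660
  (v5,v8,v3) [--+] → (0.49377, 1.62958, -0.1838)–(0.940832, 1.62958, -0.1838)  len=0.4471
  (v3,v8,v6) [+-+] → (0.49377, 1.62958, -0.1838)–(-0.940832, 1.62958, -0.1838)  len=1.4346
  (v7,v10,v8) [++-] → (-0.851984, 0.749976, -0.1838)–(-0.6425, 1.1128, -0.1838)  len=0.4190
  (v8,v10,v11) [-+-] → (-0.851984, 0.749976, -0.1838)–(-1.285, 0, -0.1838)  len=0.8660
  (v8,v11,v6) [--+] → (-1.16436, 1.24243, -0.1838)–(-0.940832, 1.62958, -0.1838)  len=0.4470
  (v6,v11,v9) [+-+] → (-1.16436, 1.24243, -0.1838)–(-1.88166, 0, -0.1838)  len=1.4346
  (v10,v13,v11) [++-] → (-1.07552, -0.362824, -0.1838)–(-1.285, 0, -0.1838)  len=0.4190
  (v11,v13,v14) [-+-] → (-1.07552, -0.362824, -0.1838)–(-0.6425, -1.1128, -0.1838)  len=0.8660
  (v11,v14,v9) [--+] → (-1.65813, -0.387152, -0.1838)–(-1.88166, 0, -0.1838)  len=0.4470
  (v9,v14,v12) [+-+] → (-1.65813, -0.387152, -0.1838)–(-0.940832, -1.62958, -0.1838)  len=1.4346
  (v13,v16,v14) [++-] → (-0.223531, -1.1128, -0.1838)–(-0.6425, -1.1128, -0.1838)  len=0.4190
  (v14,v16,v17) [-+-] → (-0.223531, -1.1128, -0.1838)–(0.6425, -1.1128, -0.1838)  len=0.8660
  (v14,v17,v12) [--+] → (-0.49377, -1.62958, -0.1838)–(-0.940832, -1.62958, -0.1838)  len=0.4471
  (v12,v17,v15) [+-+] → (-0.49377, -1.62958, -0.1838)–(0.940832, -1.62958, -0.1838)  len=1.4346
  (v16,v1,v17) [++-] → (0.851984, -0.749976, -0.1838)–(0.6425, -1.1128, -0.1838)  len=0.4190
  (v17,v1,v2) [-+-] → (0.851984, -0.749976, -0.1838)–(1.285, 0, -0.1838)  len=0.8660
  (v17,v2,v15) [--+] → (1.16436, -1.24243, -0.1838)–(0.940832, -1.62958, -0.1838)  len=0.4470
  (v15,v2,v0) [+-+] → (1.16436, -1.24243, -0.1838)–(1.88166, 0, -0.1838)  len=1.4346

Chained into 2 loop(s):
  loop 1: 12 segments, perimeter = 7.7099
  loop 2: 12 segments, perimeter = 11.2900
Total perimeter = 19.000

loops=2 perimeter=19.000


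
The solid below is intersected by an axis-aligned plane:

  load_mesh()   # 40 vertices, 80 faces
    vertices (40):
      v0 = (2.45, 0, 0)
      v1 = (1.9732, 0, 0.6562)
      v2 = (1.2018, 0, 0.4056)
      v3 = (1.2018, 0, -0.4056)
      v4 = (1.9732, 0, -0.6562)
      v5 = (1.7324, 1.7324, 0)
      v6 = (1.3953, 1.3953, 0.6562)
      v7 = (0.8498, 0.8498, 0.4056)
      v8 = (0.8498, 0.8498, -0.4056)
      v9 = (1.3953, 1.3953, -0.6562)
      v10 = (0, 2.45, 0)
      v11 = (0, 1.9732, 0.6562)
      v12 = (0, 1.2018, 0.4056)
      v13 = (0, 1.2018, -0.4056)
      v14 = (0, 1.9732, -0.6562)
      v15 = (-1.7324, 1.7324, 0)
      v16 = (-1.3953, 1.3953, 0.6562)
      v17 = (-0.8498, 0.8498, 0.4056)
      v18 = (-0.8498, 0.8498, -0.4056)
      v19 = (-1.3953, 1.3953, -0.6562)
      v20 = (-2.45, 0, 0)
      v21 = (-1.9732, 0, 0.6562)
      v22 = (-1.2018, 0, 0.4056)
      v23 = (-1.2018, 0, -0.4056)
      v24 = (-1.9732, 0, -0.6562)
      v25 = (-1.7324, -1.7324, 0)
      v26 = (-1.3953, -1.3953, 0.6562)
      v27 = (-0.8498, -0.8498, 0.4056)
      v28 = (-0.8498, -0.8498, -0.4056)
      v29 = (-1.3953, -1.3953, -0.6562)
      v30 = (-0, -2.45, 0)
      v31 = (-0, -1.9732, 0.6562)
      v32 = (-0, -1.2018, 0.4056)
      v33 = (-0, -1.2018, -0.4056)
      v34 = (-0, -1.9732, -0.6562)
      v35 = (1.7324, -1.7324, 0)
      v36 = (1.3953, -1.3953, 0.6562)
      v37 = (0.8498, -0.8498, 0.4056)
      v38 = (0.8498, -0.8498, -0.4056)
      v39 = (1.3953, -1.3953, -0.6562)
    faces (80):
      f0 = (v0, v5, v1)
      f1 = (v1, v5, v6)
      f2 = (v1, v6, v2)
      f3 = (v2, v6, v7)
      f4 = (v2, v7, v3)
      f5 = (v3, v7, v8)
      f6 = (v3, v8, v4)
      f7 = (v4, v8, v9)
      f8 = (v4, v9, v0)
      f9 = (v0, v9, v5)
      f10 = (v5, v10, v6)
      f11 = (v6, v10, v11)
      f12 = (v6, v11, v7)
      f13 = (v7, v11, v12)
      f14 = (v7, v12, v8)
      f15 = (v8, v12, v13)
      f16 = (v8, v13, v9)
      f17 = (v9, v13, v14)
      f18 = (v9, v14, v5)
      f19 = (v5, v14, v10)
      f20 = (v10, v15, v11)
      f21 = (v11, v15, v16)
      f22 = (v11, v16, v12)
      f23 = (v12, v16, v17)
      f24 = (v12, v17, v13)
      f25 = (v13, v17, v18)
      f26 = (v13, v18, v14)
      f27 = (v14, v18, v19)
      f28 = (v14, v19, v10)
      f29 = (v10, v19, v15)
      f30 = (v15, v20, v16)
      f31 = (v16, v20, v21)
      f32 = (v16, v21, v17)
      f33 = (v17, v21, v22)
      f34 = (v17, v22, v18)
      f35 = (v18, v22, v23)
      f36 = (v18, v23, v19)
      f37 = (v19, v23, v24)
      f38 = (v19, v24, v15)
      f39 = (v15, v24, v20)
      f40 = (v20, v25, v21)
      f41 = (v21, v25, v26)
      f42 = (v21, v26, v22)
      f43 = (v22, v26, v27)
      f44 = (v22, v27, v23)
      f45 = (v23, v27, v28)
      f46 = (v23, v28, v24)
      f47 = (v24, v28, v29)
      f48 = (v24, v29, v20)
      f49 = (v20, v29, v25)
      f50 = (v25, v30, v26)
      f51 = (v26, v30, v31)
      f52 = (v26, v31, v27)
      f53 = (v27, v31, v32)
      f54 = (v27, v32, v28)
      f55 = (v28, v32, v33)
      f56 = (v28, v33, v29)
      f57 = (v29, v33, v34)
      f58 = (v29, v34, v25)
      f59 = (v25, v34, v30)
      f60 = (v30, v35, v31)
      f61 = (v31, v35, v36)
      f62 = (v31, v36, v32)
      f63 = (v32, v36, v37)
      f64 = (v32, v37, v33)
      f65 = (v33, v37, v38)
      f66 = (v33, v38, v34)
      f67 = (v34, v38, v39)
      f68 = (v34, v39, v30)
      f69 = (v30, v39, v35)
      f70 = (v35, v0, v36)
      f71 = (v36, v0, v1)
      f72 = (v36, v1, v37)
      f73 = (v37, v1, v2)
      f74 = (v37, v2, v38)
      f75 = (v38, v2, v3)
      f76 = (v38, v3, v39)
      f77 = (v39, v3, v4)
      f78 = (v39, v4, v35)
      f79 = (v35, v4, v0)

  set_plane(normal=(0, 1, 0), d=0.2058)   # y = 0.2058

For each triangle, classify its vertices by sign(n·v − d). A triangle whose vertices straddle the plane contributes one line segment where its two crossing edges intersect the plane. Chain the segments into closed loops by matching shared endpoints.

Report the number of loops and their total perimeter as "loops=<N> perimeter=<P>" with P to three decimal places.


loops=2 perimeter=8.111

Straddling triangles (20 of 80):
  (v0,v5,v1) [-+-] → (2.36475, 0.2058, 0)–(1.94459, 0.2058, 0.578247)  len=0.7148
  (v1,v5,v6) [-++] → (1.94459, 0.2058, 0.578247)–(1.88796, 0.2058, 0.6562)  len=0.0964
  (v1,v6,v2) [-+-] → (1.88796, 0.2058, 0.6562)–(1.23034, 0.2058, 0.442562)  len=0.6915
  (v2,v6,v7) [-++] → (1.23034, 0.2058, 0.442562)–(1.11655, 0.2058, 0.4056)  len=0.1196
  (v2,v7,v3) [-+-] → (1.11655, 0.2058, 0.4056)–(1.11655, 0.2058, -0.209148)  len=0.6147
  (v3,v7,v8) [-++] → (1.11655, 0.2058, -0.209148)–(1.11655, 0.2058, -0.4056)  len=0.1965
  (v3,v8,v4) [-+-] → (1.11655, 0.2058, -0.4056)–(1.70114, 0.2058, -0.595511)  len=0.6147
  (v4,v8,v9) [-++] → (1.70114, 0.2058, -0.595511)–(1.88796, 0.2058, -0.6562)  len=0.1964
  (v4,v9,v0) [-+-] → (1.88796, 0.2058, -0.6562)–(2.29444, 0.2058, -0.0967863)  len=0.6915
  (v0,v9,v5) [-++] → (2.29444, 0.2058, -0.0967863)–(2.36475, 0.2058, 0)  len=0.1196
  (v15,v20,v16) [+-+] → (-2.36475, 0.2058, 0)–(-2.29444, 0.2058, 0.0967863)  len=0.1196
  (v16,v20,v21) [+--] → (-2.29444, 0.2058, 0.0967863)–(-1.88796, 0.2058, 0.6562)  len=0.6915
  (v16,v21,v17) [+-+] → (-1.88796, 0.2058, 0.6562)–(-1.70114, 0.2058, 0.595511)  len=0.1964
  (v17,v21,v22) [+--] → (-1.70114, 0.2058, 0.595511)–(-1.11655, 0.2058, 0.4056)  len=0.6147
  (v17,v22,v18) [+-+] → (-1.11655, 0.2058, 0.4056)–(-1.11655, 0.2058, 0.209148)  len=0.1965
  (v18,v22,v23) [+--] → (-1.11655, 0.2058, 0.209148)–(-1.11655, 0.2058, -0.4056)  len=0.6147
  (v18,v23,v19) [+-+] → (-1.11655, 0.2058, -0.4056)–(-1.23034, 0.2058, -0.442562)  len=0.1196
  (v19,v23,v24) [+--] → (-1.23034, 0.2058, -0.442562)–(-1.88796, 0.2058, -0.6562)  len=0.6915
  (v19,v24,v15) [+-+] → (-1.88796, 0.2058, -0.6562)–(-1.94459, 0.2058, -0.578247)  len=0.0964
  (v15,v24,v20) [+--] → (-1.94459, 0.2058, -0.578247)–(-2.36475, 0.2058, 0)  len=0.7148

Chained into 2 loop(s):
  loop 1: 10 segments, perimeter = 4.0556
  loop 2: 10 segments, perimeter = 4.0556
Total perimeter = 8.111


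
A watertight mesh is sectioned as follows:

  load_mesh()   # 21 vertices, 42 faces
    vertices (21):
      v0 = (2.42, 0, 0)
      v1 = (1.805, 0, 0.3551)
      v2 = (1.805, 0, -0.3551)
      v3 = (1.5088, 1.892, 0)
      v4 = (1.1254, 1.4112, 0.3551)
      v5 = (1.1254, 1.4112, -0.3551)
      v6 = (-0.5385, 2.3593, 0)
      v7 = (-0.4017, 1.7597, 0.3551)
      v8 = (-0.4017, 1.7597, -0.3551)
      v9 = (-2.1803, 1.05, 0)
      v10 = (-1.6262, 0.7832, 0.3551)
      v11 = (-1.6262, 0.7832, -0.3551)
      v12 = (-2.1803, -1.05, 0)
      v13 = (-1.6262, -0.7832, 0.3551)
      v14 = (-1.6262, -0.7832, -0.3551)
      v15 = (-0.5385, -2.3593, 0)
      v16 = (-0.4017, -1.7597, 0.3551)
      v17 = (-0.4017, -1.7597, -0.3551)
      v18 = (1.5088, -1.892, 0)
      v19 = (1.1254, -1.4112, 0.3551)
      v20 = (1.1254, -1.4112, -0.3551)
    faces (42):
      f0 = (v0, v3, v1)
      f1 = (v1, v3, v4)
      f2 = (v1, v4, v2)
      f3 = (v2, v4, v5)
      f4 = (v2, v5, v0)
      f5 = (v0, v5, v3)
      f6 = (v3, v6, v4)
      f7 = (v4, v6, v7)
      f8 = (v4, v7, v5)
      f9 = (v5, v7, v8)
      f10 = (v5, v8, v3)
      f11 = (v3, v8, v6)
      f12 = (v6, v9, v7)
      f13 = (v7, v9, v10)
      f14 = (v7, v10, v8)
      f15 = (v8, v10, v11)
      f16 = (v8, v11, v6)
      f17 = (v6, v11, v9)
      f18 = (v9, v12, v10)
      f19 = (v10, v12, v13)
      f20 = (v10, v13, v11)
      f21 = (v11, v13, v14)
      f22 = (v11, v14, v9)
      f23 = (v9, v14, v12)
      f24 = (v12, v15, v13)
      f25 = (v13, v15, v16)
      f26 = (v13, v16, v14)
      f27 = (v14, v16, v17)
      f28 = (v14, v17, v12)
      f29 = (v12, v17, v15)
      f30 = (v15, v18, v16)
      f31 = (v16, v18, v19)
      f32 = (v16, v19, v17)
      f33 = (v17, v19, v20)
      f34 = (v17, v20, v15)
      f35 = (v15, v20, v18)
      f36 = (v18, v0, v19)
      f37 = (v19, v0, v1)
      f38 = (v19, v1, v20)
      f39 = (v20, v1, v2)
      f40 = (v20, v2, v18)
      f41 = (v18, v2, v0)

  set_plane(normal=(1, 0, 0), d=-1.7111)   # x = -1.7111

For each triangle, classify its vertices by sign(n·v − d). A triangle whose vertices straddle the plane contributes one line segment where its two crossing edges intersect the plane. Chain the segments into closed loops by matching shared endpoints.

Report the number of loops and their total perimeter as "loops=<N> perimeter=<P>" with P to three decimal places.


Straddling triangles (10 of 42):
  (v6,v9,v7) [+-+] → (-1.7111, 1.42418, 0)–(-1.7111, 1.23722, 0.0936764)  len=0.2091
  (v7,v9,v10) [+-+] → (-1.7111, 1.23722, 0.0936764)–(-1.7111, 0.824079, 0.300691)  len=0.4621
  (v6,v11,v9) [++-] → (-1.7111, 0.824079, -0.300691)–(-1.7111, 1.42418, 0)  len=0.6712
  (v9,v12,v10) [--+] → (-1.7111, 0.502314, 0.300691)–(-1.7111, 0.824079, 0.300691)  len=0.3218
  (v10,v12,v13) [+-+] → (-1.7111, 0.502314, 0.300691)–(-1.7111, -0.824079, 0.300691)  len=1.3264
  (v11,v14,v9) [++-] → (-1.7111, -0.502314, -0.300691)–(-1.7111, 0.824079, -0.300691)  len=1.3264
  (v9,v14,v12) [-+-] → (-1.7111, -0.502314, -0.300691)–(-1.7111, -0.824079, -0.300691)  len=0.3218
  (v12,v15,v13) [-++] → (-1.7111, -1.42418, 0)–(-1.7111, -0.824079, 0.300691)  len=0.6712
  (v14,v17,v12) [++-] → (-1.7111, -1.23722, -0.0936764)–(-1.7111, -0.824079, -0.300691)  len=0.4621
  (v12,v17,v15) [-++] → (-1.7111, -1.23722, -0.0936764)–(-1.7111, -1.42418, 0)  len=0.2091

Chained into 1 loop(s):
  loop 1: 10 segments, perimeter = 5.9812
Total perimeter = 5.981

loops=1 perimeter=5.981


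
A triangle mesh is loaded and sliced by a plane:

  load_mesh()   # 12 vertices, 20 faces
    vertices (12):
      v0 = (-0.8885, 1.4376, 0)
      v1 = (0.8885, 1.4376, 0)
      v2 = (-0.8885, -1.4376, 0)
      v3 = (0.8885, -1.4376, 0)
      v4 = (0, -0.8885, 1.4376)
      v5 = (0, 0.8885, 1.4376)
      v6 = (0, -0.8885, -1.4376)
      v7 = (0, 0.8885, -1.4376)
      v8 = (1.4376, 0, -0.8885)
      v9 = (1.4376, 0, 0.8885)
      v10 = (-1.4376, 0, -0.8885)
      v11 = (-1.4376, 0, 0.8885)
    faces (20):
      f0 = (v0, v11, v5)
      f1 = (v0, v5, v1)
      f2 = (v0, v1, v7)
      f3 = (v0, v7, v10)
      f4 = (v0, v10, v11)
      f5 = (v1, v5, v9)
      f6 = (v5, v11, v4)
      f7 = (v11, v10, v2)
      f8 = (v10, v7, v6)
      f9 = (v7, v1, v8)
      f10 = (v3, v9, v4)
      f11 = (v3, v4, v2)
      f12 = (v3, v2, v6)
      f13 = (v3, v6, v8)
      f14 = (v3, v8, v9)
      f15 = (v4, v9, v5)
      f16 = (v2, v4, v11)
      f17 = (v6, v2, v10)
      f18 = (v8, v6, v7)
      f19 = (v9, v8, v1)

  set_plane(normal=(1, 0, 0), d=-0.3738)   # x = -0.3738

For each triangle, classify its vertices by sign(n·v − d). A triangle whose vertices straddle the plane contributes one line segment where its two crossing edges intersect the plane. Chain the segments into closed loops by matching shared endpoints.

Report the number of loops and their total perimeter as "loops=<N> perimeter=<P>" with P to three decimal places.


Straddling triangles (10 of 20):
  (v0,v11,v5) [--+] → (-0.3738, 0.657475, 1.29482)–(-0.3738, 1.11951, 0.832789)  len=0.6534
  (v0,v5,v1) [-++] → (-0.3738, 1.11951, 0.832789)–(-0.3738, 1.4376, 0)  len=0.8915
  (v0,v1,v7) [-++] → (-0.3738, 1.4376, 0)–(-0.3738, 1.11951, -0.832789)  len=0.8915
  (v0,v7,v10) [-+-] → (-0.3738, 1.11951, -0.832789)–(-0.3738, 0.657475, -1.29482)  len=0.6534
  (v5,v11,v4) [+-+] → (-0.3738, 0.657475, 1.29482)–(-0.3738, -0.657475, 1.29482)  len=1.3150
  (v10,v7,v6) [-++] → (-0.3738, 0.657475, -1.29482)–(-0.3738, -0.657475, -1.29482)  len=1.3150
  (v3,v4,v2) [++-] → (-0.3738, -1.11951, 0.832789)–(-0.3738, -1.4376, 0)  len=0.8915
  (v3,v2,v6) [+-+] → (-0.3738, -1.4376, 0)–(-0.3738, -1.11951, -0.832789)  len=0.8915
  (v2,v4,v11) [-+-] → (-0.3738, -1.11951, 0.832789)–(-0.3738, -0.657475, 1.29482)  len=0.6534
  (v6,v2,v10) [+--] → (-0.3738, -1.11951, -0.832789)–(-0.3738, -0.657475, -1.29482)  len=0.6534

Chained into 1 loop(s):
  loop 1: 10 segments, perimeter = 8.8094
Total perimeter = 8.809

loops=1 perimeter=8.809


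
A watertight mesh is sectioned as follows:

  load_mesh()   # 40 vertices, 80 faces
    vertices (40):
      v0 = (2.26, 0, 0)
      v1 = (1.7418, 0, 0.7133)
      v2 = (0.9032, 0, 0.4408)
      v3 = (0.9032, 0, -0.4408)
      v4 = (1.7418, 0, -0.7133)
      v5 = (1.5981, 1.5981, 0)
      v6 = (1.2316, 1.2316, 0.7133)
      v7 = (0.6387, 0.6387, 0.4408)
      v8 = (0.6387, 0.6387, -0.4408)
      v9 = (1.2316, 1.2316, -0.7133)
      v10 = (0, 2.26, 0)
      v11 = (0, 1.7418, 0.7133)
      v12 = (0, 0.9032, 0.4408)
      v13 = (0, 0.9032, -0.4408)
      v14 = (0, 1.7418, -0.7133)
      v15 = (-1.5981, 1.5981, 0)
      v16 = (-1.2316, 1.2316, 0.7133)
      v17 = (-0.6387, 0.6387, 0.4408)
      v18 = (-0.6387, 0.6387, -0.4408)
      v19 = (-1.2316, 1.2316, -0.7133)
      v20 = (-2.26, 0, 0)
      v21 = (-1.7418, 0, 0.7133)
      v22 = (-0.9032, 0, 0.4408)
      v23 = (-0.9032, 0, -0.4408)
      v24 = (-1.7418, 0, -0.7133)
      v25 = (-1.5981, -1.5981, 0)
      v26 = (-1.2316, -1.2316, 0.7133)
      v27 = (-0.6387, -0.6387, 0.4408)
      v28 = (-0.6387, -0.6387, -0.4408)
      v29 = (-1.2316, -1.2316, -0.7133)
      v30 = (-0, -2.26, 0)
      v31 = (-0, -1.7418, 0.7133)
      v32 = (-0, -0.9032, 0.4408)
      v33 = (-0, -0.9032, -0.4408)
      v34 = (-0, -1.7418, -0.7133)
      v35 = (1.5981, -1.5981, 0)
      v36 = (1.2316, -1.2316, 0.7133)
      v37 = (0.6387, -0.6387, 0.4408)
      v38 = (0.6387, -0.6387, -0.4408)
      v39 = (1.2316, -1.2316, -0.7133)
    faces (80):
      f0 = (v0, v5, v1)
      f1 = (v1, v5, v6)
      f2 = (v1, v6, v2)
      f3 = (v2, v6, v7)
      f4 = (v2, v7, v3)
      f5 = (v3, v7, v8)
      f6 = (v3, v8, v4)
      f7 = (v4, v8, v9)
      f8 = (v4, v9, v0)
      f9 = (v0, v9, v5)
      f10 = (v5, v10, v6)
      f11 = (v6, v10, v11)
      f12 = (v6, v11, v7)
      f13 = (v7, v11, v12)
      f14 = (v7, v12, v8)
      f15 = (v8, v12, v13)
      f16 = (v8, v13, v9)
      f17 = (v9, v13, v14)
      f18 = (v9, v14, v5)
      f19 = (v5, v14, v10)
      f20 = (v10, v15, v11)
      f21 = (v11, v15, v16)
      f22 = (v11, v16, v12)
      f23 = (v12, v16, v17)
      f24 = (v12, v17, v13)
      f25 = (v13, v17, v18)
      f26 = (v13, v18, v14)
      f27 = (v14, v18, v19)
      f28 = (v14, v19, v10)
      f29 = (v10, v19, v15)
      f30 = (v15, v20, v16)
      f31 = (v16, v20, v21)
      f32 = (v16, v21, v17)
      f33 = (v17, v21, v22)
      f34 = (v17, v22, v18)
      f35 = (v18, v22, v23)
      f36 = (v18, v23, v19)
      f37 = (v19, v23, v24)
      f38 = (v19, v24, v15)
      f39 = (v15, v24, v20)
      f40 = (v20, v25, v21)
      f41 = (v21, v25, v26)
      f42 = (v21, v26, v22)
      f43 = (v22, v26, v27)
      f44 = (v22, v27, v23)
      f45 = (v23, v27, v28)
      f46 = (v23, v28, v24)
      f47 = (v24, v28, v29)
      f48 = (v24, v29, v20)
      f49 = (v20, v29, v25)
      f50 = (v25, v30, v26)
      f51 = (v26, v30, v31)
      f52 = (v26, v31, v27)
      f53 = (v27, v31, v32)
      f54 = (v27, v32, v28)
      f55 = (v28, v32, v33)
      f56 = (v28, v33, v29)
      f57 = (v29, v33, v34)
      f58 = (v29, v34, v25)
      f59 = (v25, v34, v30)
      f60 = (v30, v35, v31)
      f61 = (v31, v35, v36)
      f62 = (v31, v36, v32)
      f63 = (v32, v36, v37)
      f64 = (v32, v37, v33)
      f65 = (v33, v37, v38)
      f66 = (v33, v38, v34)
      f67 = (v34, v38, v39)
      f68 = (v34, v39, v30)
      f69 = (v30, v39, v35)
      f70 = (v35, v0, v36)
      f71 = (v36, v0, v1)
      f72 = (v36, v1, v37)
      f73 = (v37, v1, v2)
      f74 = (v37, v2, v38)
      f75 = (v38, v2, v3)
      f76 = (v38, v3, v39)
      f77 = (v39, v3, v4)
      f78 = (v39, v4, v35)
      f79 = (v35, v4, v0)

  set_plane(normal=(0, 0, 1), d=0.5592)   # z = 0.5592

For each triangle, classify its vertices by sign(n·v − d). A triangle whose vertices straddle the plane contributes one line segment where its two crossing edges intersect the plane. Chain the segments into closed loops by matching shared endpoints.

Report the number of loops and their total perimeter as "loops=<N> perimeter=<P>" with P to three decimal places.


loops=2 perimeter=19.112

Straddling triangles (32 of 80):
  (v0,v5,v1) [--+] → (1.71076, 0.345251, 0.5592)–(1.85375, 0, 0.5592)  len=0.3737
  (v1,v5,v6) [+-+] → (1.71076, 0.345251, 0.5592)–(1.31078, 1.31078, 0.5592)  len=1.0451
  (v1,v6,v2) [++-] → (1.04589, 0.535125, 0.5592)–(1.26757, 0, 0.5592)  len=0.5792
  (v2,v6,v7) [-+-] → (1.04589, 0.535125, 0.5592)–(0.896312, 0.896312, 0.5592)  len=0.3909
  (v5,v10,v6) [--+] → (0.965527, 1.45377, 0.5592)–(1.31078, 1.31078, 0.5592)  len=0.3737
  (v6,v10,v11) [+-+] → (0.965527, 1.45377, 0.5592)–(0, 1.85375, 0.5592)  len=1.0451
  (v6,v11,v7) [++-] → (0.361188, 1.11799, 0.5592)–(0.896312, 0.896312, 0.5592)  len=0.5792
  (v7,v11,v12) [-+-] → (0.361188, 1.11799, 0.5592)–(0, 1.26757, 0.5592)  len=0.3909
  (v10,v15,v11) [--+] → (-0.345251, 1.71076, 0.5592)–(0, 1.85375, 0.5592)  len=0.3737
  (v11,v15,v16) [+-+] → (-0.345251, 1.71076, 0.5592)–(-1.31078, 1.31078, 0.5592)  len=1.0451
  (v11,v16,v12) [++-] → (-0.535125, 1.04589, 0.5592)–(0, 1.26757, 0.5592)  len=0.5792
  (v12,v16,v17) [-+-] → (-0.535125, 1.04589, 0.5592)–(-0.896312, 0.896312, 0.5592)  len=0.3909
  (v15,v20,v16) [--+] → (-1.45377, 0.965527, 0.5592)–(-1.31078, 1.31078, 0.5592)  len=0.3737
  (v16,v20,v21) [+-+] → (-1.45377, 0.965527, 0.5592)–(-1.85375, 0, 0.5592)  len=1.0451
  (v16,v21,v17) [++-] → (-1.11799, 0.361188, 0.5592)–(-0.896312, 0.896312, 0.5592)  len=0.5792
  (v17,v21,v22) [-+-] → (-1.11799, 0.361188, 0.5592)–(-1.26757, 0, 0.5592)  len=0.3909
  (v20,v25,v21) [--+] → (-1.71076, -0.345251, 0.5592)–(-1.85375, 0, 0.5592)  len=0.3737
  (v21,v25,v26) [+-+] → (-1.71076, -0.345251, 0.5592)–(-1.31078, -1.31078, 0.5592)  len=1.0451
  (v21,v26,v22) [++-] → (-1.04589, -0.535125, 0.5592)–(-1.26757, 0, 0.5592)  len=0.5792
  (v22,v26,v27) [-+-] → (-1.04589, -0.535125, 0.5592)–(-0.896312, -0.896312, 0.5592)  len=0.3909
  (v25,v30,v26) [--+] → (-0.965527, -1.45377, 0.5592)–(-1.31078, -1.31078, 0.5592)  len=0.3737
  (v26,v30,v31) [+-+] → (-0.965527, -1.45377, 0.5592)–(0, -1.85375, 0.5592)  len=1.0451
  (v26,v31,v27) [++-] → (-0.361188, -1.11799, 0.5592)–(-0.896312, -0.896312, 0.5592)  len=0.5792
  (v27,v31,v32) [-+-] → (-0.361188, -1.11799, 0.5592)–(0, -1.26757, 0.5592)  len=0.3909
  (v30,v35,v31) [--+] → (0.345251, -1.71076, 0.5592)–(0, -1.85375, 0.5592)  len=0.3737
  (v31,v35,v36) [+-+] → (0.345251, -1.71076, 0.5592)–(1.31078, -1.31078, 0.5592)  len=1.0451
  (v31,v36,v32) [++-] → (0.535125, -1.04589, 0.5592)–(0, -1.26757, 0.5592)  len=0.5792
  (v32,v36,v37) [-+-] → (0.535125, -1.04589, 0.5592)–(0.896312, -0.896312, 0.5592)  len=0.3909
  (v35,v0,v36) [--+] → (1.45377, -0.965527, 0.5592)–(1.31078, -1.31078, 0.5592)  len=0.3737
  (v36,v0,v1) [+-+] → (1.45377, -0.965527, 0.5592)–(1.85375, 0, 0.5592)  len=1.0451
  (v36,v1,v37) [++-] → (1.11799, -0.361188, 0.5592)–(0.896312, -0.896312, 0.5592)  len=0.5792
  (v37,v1,v2) [-+-] → (1.11799, -0.361188, 0.5592)–(1.26757, 0, 0.5592)  len=0.3909

Chained into 2 loop(s):
  loop 1: 16 segments, perimeter = 11.3503
  loop 2: 16 segments, perimeter = 7.7613
Total perimeter = 19.112


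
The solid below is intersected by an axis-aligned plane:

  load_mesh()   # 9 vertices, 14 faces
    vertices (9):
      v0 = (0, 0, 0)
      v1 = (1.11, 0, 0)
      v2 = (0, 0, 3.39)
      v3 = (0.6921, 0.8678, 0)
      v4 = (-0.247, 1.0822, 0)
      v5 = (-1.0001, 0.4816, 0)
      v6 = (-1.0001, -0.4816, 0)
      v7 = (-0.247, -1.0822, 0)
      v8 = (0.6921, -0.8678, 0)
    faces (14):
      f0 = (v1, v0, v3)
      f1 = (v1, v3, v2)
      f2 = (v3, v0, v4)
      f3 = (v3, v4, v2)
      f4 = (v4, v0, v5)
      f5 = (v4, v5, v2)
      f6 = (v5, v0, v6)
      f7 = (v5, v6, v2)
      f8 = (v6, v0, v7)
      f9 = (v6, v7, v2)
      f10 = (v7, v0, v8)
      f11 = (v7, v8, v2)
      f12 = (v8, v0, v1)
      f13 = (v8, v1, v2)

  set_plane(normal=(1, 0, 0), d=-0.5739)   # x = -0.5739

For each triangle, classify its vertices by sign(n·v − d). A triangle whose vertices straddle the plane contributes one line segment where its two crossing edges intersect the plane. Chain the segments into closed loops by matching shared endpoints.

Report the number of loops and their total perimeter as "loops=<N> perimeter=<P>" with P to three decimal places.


loops=1 perimeter=5.284

Straddling triangles (6 of 14):
  (v4,v0,v5) [++-] → (-0.5739, 0.276363, 0)–(-0.5739, 0.821496, 0)  len=0.5451
  (v4,v5,v2) [+-+] → (-0.5739, 0.821496, 0)–(-0.5739, 0.276363, 1.44467)  len=1.5441
  (v5,v0,v6) [-+-] → (-0.5739, 0.276363, 0)–(-0.5739, -0.276363, 0)  len=0.5527
  (v5,v6,v2) [--+] → (-0.5739, -0.276363, 1.44467)–(-0.5739, 0.276363, 1.44467)  len=0.5527
  (v6,v0,v7) [-++] → (-0.5739, -0.276363, 0)–(-0.5739, -0.821496, 0)  len=0.5451
  (v6,v7,v2) [-++] → (-0.5739, -0.821496, 0)–(-0.5739, -0.276363, 1.44467)  len=1.5441

Chained into 1 loop(s):
  loop 1: 6 segments, perimeter = 5.2839
Total perimeter = 5.284


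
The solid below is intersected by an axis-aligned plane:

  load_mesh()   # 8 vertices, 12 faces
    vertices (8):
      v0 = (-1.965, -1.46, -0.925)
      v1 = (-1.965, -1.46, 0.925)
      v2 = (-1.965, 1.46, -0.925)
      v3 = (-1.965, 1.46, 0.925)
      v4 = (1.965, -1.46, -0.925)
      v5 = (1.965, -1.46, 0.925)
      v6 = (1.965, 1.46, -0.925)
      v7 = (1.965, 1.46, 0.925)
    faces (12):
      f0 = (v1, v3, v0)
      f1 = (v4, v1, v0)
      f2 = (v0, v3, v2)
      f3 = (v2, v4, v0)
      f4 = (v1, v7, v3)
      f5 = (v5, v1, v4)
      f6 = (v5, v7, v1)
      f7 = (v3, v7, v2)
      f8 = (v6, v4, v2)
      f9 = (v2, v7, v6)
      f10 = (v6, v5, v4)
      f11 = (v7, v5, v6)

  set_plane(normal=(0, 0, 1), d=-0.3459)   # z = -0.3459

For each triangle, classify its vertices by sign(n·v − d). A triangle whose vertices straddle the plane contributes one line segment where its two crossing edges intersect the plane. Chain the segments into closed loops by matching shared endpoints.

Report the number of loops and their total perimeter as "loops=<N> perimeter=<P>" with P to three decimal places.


loops=1 perimeter=13.700

Straddling triangles (8 of 12):
  (v1,v3,v0) [++-] → (-1.965, -0.545961, -0.3459)–(-1.965, -1.46, -0.3459)  len=0.9140
  (v4,v1,v0) [-+-] → (0.734804, -1.46, -0.3459)–(-1.965, -1.46, -0.3459)  len=2.6998
  (v0,v3,v2) [-+-] → (-1.965, -0.545961, -0.3459)–(-1.965, 1.46, -0.3459)  len=2.0060
  (v5,v1,v4) [++-] → (0.734804, -1.46, -0.3459)–(1.965, -1.46, -0.3459)  len=1.2302
  (v3,v7,v2) [++-] → (-0.734804, 1.46, -0.3459)–(-1.965, 1.46, -0.3459)  len=1.2302
  (v2,v7,v6) [-+-] → (-0.734804, 1.46, -0.3459)–(1.965, 1.46, -0.3459)  len=2.6998
  (v6,v5,v4) [-+-] → (1.965, 0.545961, -0.3459)–(1.965, -1.46, -0.3459)  len=2.0060
  (v7,v5,v6) [++-] → (1.965, 0.545961, -0.3459)–(1.965, 1.46, -0.3459)  len=0.9140

Chained into 1 loop(s):
  loop 1: 8 segments, perimeter = 13.7000
Total perimeter = 13.700


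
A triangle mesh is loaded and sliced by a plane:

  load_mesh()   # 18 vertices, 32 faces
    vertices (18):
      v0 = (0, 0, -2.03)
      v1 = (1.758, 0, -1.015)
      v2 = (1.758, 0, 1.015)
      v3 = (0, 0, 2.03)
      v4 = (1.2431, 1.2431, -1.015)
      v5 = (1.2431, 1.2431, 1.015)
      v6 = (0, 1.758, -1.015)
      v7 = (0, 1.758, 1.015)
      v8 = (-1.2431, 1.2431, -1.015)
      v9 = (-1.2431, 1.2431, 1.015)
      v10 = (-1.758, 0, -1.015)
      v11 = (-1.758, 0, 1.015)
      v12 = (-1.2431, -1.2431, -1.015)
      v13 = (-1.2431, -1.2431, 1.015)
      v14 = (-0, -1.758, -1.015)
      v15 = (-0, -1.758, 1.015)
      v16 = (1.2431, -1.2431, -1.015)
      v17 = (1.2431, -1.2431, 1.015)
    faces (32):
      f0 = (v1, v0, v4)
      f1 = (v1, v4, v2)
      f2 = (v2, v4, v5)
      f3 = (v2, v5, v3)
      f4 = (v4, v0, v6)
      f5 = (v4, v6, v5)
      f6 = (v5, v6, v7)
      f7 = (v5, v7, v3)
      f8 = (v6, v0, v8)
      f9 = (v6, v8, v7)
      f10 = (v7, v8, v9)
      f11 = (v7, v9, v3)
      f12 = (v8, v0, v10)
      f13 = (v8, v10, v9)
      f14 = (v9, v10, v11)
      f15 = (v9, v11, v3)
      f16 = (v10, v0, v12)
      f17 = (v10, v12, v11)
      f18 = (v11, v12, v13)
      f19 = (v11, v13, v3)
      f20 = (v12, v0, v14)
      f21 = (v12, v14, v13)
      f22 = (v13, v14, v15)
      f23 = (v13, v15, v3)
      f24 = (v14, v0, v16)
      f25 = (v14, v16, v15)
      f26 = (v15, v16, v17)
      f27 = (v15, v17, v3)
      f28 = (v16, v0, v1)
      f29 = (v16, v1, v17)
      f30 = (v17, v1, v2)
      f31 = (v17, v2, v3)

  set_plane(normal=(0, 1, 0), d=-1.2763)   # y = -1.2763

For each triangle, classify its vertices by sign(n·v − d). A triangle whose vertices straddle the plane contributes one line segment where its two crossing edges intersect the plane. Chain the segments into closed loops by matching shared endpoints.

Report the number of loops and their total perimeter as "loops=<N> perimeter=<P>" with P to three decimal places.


loops=1 perimeter=8.843

Straddling triangles (8 of 32):
  (v12,v0,v14) [++-] → (0, -1.2763, -1.29311)–(-1.16295, -1.2763, -1.015)  len=1.1957
  (v12,v14,v13) [+-+] → (-1.16295, -1.2763, -1.015)–(-1.16295, -1.2763, 0.884109)  len=1.8991
  (v13,v14,v15) [+--] → (-1.16295, -1.2763, 0.884109)–(-1.16295, -1.2763, 1.015)  len=0.1309
  (v13,v15,v3) [+-+] → (-1.16295, -1.2763, 1.015)–(0, -1.2763, 1.29311)  len=1.1957
  (v14,v0,v16) [-++] → (0, -1.2763, -1.29311)–(1.16295, -1.2763, -1.015)  len=1.1957
  (v14,v16,v15) [-+-] → (1.16295, -1.2763, -1.015)–(1.16295, -1.2763, -0.884109)  len=0.1309
  (v15,v16,v17) [-++] → (1.16295, -1.2763, -0.884109)–(1.16295, -1.2763, 1.015)  len=1.8991
  (v15,v17,v3) [-++] → (1.16295, -1.2763, 1.015)–(0, -1.2763, 1.29311)  len=1.1957

Chained into 1 loop(s):
  loop 1: 8 segments, perimeter = 8.8430
Total perimeter = 8.843


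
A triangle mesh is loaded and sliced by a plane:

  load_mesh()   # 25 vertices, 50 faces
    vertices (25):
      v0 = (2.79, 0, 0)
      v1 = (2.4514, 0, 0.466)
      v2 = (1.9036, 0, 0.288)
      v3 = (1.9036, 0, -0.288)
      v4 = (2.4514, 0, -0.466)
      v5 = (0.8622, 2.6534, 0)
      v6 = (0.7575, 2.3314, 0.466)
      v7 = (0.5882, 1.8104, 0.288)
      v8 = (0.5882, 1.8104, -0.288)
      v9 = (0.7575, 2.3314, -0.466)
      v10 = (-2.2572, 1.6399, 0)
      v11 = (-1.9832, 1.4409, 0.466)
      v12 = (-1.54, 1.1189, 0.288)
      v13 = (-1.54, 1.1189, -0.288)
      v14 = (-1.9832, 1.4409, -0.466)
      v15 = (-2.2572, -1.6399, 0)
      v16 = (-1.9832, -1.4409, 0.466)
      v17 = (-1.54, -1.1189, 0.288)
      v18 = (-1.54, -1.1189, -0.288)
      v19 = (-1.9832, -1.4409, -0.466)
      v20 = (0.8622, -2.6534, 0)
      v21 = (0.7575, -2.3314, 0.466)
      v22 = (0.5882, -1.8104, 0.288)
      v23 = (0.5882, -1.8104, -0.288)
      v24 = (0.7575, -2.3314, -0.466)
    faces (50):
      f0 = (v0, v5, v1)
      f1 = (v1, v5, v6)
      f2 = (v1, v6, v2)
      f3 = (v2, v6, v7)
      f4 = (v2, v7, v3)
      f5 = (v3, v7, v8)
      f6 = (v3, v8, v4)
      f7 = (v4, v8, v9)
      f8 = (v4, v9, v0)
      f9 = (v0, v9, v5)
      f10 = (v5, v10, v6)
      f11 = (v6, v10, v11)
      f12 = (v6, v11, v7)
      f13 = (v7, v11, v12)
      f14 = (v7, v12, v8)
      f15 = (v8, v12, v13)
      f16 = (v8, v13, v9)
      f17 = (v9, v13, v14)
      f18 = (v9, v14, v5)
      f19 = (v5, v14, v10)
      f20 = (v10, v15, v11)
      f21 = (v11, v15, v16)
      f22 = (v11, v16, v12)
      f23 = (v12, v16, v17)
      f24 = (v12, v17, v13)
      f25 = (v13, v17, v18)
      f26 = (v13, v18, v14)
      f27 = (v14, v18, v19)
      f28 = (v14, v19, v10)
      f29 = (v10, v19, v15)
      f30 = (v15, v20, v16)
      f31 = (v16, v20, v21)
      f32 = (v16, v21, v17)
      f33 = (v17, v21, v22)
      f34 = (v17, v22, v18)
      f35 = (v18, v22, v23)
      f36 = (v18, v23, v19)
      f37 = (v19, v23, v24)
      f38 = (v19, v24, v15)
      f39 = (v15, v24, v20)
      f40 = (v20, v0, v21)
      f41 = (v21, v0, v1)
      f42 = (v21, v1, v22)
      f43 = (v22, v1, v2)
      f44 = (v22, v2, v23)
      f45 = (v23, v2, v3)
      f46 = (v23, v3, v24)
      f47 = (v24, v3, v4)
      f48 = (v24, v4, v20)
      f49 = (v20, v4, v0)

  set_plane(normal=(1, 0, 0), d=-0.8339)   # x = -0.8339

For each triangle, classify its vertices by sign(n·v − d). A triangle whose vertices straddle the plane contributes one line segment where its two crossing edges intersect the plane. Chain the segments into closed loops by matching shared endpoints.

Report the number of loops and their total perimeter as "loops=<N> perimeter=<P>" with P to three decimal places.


loops=2 perimeter=5.339

Straddling triangles (20 of 50):
  (v5,v10,v6) [+-+] → (-0.8339, 2.10233, 0)–(-0.8339, 1.96637, 0.220008)  len=0.2586
  (v6,v10,v11) [+--] → (-0.8339, 1.96637, 0.220008)–(-0.8339, 1.81433, 0.466)  len=0.2892
  (v6,v11,v7) [+-+] → (-0.8339, 1.81433, 0.466)–(-0.8339, 1.60605, 0.386442)  len=0.2230
  (v7,v11,v12) [+--] → (-0.8339, 1.60605, 0.386442)–(-0.8339, 1.34833, 0.288)  len=0.2759
  (v7,v12,v8) [+-+] → (-0.8339, 1.34833, 0.288)–(-0.8339, 1.34833, 0.0968931)  len=0.1911
  (v8,v12,v13) [+--] → (-0.8339, 1.34833, 0.0968931)–(-0.8339, 1.34833, -0.288)  len=0.3849
  (v8,v13,v9) [+-+] → (-0.8339, 1.34833, -0.288)–(-0.8339, 1.49154, -0.342705)  len=0.1533
  (v9,v13,v14) [+--] → (-0.8339, 1.49154, -0.342705)–(-0.8339, 1.81433, -0.466)  len=0.3455
  (v9,v14,v5) [+-+] → (-0.8339, 1.81433, -0.466)–(-0.8339, 1.93065, -0.277776)  len=0.2213
  (v5,v14,v10) [+--] → (-0.8339, 1.93065, -0.277776)–(-0.8339, 2.10233, 0)  len=0.3266
  (v15,v20,v16) [-+-] → (-0.8339, -2.10233, 0)–(-0.8339, -1.93065, 0.277776)  len=0.3266
  (v16,v20,v21) [-++] → (-0.8339, -1.93065, 0.277776)–(-0.8339, -1.81433, 0.466)  len=0.2213
  (v16,v21,v17) [-+-] → (-0.8339, -1.81433, 0.466)–(-0.8339, -1.49154, 0.342705)  len=0.3455
  (v17,v21,v22) [-++] → (-0.8339, -1.49154, 0.342705)–(-0.8339, -1.34833, 0.288)  len=0.1533
  (v17,v22,v18) [-+-] → (-0.8339, -1.34833, 0.288)–(-0.8339, -1.34833, -0.0968931)  len=0.3849
  (v18,v22,v23) [-++] → (-0.8339, -1.34833, -0.0968931)–(-0.8339, -1.34833, -0.288)  len=0.1911
  (v18,v23,v19) [-+-] → (-0.8339, -1.34833, -0.288)–(-0.8339, -1.60605, -0.386442)  len=0.2759
  (v19,v23,v24) [-++] → (-0.8339, -1.60605, -0.386442)–(-0.8339, -1.81433, -0.466)  len=0.2230
  (v19,v24,v15) [-+-] → (-0.8339, -1.81433, -0.466)–(-0.8339, -1.96637, -0.220008)  len=0.2892
  (v15,v24,v20) [-++] → (-0.8339, -1.96637, -0.220008)–(-0.8339, -2.10233, 0)  len=0.2586

Chained into 2 loop(s):
  loop 1: 10 segments, perimeter = 2.6693
  loop 2: 10 segments, perimeter = 2.6693
Total perimeter = 5.339


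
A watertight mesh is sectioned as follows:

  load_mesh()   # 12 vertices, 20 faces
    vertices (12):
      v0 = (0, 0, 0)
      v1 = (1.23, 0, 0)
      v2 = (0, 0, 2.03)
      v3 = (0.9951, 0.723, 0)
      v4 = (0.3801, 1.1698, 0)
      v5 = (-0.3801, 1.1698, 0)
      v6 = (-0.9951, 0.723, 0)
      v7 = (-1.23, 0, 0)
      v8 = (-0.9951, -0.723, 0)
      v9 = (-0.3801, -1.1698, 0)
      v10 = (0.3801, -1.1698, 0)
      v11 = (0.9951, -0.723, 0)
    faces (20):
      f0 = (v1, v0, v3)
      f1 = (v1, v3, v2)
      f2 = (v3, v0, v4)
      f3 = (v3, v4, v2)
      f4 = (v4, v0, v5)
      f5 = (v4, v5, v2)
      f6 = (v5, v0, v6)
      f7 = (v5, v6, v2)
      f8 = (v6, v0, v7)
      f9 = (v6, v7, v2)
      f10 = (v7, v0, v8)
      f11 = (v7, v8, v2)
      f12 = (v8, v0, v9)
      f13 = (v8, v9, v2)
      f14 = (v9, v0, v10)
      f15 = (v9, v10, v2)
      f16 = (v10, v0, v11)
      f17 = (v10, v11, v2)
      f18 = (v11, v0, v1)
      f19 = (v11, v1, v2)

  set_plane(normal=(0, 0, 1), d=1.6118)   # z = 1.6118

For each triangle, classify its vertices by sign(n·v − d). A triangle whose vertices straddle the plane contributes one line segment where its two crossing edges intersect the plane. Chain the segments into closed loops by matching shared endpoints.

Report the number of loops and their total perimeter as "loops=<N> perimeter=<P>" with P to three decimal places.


loops=1 perimeter=1.566

Straddling triangles (10 of 20):
  (v1,v3,v2) [--+] → (0.205, 0.148945, 1.6118)–(0.253392, 0, 1.6118)  len=0.1566
  (v3,v4,v2) [--+] → (0.0783043, 0.24099, 1.6118)–(0.205, 0.148945, 1.6118)  len=0.1566
  (v4,v5,v2) [--+] → (-0.0783043, 0.24099, 1.6118)–(0.0783043, 0.24099, 1.6118)  len=0.1566
  (v5,v6,v2) [--+] → (-0.205, 0.148945, 1.6118)–(-0.0783043, 0.24099, 1.6118)  len=0.1566
  (v6,v7,v2) [--+] → (-0.253392, 0, 1.6118)–(-0.205, 0.148945, 1.6118)  len=0.1566
  (v7,v8,v2) [--+] → (-0.205, -0.148945, 1.6118)–(-0.253392, 0, 1.6118)  len=0.1566
  (v8,v9,v2) [--+] → (-0.0783043, -0.24099, 1.6118)–(-0.205, -0.148945, 1.6118)  len=0.1566
  (v9,v10,v2) [--+] → (0.0783043, -0.24099, 1.6118)–(-0.0783043, -0.24099, 1.6118)  len=0.1566
  (v10,v11,v2) [--+] → (0.205, -0.148945, 1.6118)–(0.0783043, -0.24099, 1.6118)  len=0.1566
  (v11,v1,v2) [--+] → (0.253392, 0, 1.6118)–(0.205, -0.148945, 1.6118)  len=0.1566

Chained into 1 loop(s):
  loop 1: 10 segments, perimeter = 1.5661
Total perimeter = 1.566


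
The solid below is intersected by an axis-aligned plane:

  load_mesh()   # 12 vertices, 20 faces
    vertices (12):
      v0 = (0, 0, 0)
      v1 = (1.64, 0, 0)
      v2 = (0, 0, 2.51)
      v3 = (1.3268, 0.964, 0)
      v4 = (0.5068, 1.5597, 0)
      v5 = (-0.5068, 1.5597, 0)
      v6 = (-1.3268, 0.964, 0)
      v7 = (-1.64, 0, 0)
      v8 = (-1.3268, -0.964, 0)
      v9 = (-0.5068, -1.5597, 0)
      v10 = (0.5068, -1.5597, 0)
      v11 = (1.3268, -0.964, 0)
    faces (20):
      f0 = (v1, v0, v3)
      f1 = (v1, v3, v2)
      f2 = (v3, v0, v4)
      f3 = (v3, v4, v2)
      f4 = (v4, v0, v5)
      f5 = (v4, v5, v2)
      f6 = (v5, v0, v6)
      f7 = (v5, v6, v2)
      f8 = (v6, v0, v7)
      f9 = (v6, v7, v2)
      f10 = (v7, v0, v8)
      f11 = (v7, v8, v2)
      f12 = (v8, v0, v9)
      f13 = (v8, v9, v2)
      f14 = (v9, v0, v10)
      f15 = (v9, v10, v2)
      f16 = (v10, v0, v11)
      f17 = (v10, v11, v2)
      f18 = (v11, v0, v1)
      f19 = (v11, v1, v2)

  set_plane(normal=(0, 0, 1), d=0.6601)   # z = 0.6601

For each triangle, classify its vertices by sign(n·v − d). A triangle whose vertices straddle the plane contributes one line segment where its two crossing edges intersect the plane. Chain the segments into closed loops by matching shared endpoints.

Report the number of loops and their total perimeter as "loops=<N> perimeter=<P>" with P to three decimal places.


Straddling triangles (10 of 20):
  (v1,v3,v2) [--+] → (0.977867, 0.71048, 0.6601)–(1.2087, 0, 0.6601)  len=0.7470
  (v3,v4,v2) [--+] → (0.373518, 1.14952, 0.6601)–(0.977867, 0.71048, 0.6601)  len=0.7470
  (v4,v5,v2) [--+] → (-0.373518, 1.14952, 0.6601)–(0.373518, 1.14952, 0.6601)  len=0.7470
  (v5,v6,v2) [--+] → (-0.977867, 0.71048, 0.6601)–(-0.373518, 1.14952, 0.6601)  len=0.7470
  (v6,v7,v2) [--+] → (-1.2087, 0, 0.6601)–(-0.977867, 0.71048, 0.6601)  len=0.7470
  (v7,v8,v2) [--+] → (-0.977867, -0.71048, 0.6601)–(-1.2087, 0, 0.6601)  len=0.7470
  (v8,v9,v2) [--+] → (-0.373518, -1.14952, 0.6601)–(-0.977867, -0.71048, 0.6601)  len=0.7470
  (v9,v10,v2) [--+] → (0.373518, -1.14952, 0.6601)–(-0.373518, -1.14952, 0.6601)  len=0.7470
  (v10,v11,v2) [--+] → (0.977867, -0.71048, 0.6601)–(0.373518, -1.14952, 0.6601)  len=0.7470
  (v11,v1,v2) [--+] → (1.2087, 0, 0.6601)–(0.977867, -0.71048, 0.6601)  len=0.7470

Chained into 1 loop(s):
  loop 1: 10 segments, perimeter = 7.4702
Total perimeter = 7.470

loops=1 perimeter=7.470
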